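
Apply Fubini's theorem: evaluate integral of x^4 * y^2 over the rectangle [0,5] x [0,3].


By Fubini's theorem, the double integral factors as a product of single integrals:
Step 1: integral_0^5 x^4 dx = [x^5/5] from 0 to 5
     = 5^5/5 = 625
Step 2: integral_0^3 y^2 dy = [y^3/3] from 0 to 3
     = 3^3/3 = 9
Step 3: Double integral = 625 * 9 = 5625


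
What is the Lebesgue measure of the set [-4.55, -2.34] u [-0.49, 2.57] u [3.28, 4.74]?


For pairwise disjoint intervals, m(union) = sum of lengths.
= (-2.34 - -4.55) + (2.57 - -0.49) + (4.74 - 3.28)
= 2.21 + 3.06 + 1.46
= 6.73


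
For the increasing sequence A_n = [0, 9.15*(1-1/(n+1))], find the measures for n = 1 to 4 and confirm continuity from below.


By continuity of measure from below: if A_n increases to A, then m(A_n) -> m(A).
Here A = [0, 9.15], so m(A) = 9.15
Step 1: a_1 = 9.15*(1 - 1/2) = 4.575, m(A_1) = 4.575
Step 2: a_2 = 9.15*(1 - 1/3) = 6.1, m(A_2) = 6.1
Step 3: a_3 = 9.15*(1 - 1/4) = 6.8625, m(A_3) = 6.8625
Step 4: a_4 = 9.15*(1 - 1/5) = 7.32, m(A_4) = 7.32
Limit: m(A_n) -> m([0,9.15]) = 9.15


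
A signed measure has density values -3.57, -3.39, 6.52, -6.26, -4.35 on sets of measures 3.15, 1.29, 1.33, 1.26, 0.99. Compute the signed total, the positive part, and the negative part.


Step 1: Compute signed measure on each set:
  Set 1: -3.57 * 3.15 = -11.2455
  Set 2: -3.39 * 1.29 = -4.3731
  Set 3: 6.52 * 1.33 = 8.6716
  Set 4: -6.26 * 1.26 = -7.8876
  Set 5: -4.35 * 0.99 = -4.3065
Step 2: Total signed measure = (-11.2455) + (-4.3731) + (8.6716) + (-7.8876) + (-4.3065)
     = -19.1411
Step 3: Positive part mu+(X) = sum of positive contributions = 8.6716
Step 4: Negative part mu-(X) = |sum of negative contributions| = 27.8127


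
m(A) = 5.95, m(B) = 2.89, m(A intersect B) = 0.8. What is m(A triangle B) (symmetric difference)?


m(A Delta B) = m(A) + m(B) - 2*m(A n B)
= 5.95 + 2.89 - 2*0.8
= 5.95 + 2.89 - 1.6
= 7.24


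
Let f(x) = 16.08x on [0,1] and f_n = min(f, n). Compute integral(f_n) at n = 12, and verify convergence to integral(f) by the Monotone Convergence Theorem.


f(x) = 16.08x on [0,1]; f_n(x) = min(16.08x, n). At n = 12:
Step 1: f(x) reaches 12 at x = 12/16.08 = 0.746269
Step 2: integral(f_12) = integral(16.08x, 0, 0.746269) + integral(12, 0.746269, 1)
       = 16.08*0.746269^2/2 + 12*(1 - 0.746269)
       = 4.477612 + 3.044776
       = 7.522388
Step 3: As n -> infinity, f_n increases to f, so by MCT integral(f_n) -> integral(f) = 16.08/2 = 8.04.
Convergence: integral(f_12) = 7.522388 -> 8.04 as n -> infinity


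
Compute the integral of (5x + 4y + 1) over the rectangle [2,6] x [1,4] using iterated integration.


By Fubini, integrate in x first, then y.
Step 1: Fix y, integrate over x in [2,6]:
  integral(5x + 4y + 1, x=2..6)
  = 5*(6^2 - 2^2)/2 + (4y + 1)*(6 - 2)
  = 80 + (4y + 1)*4
  = 80 + 16y + 4
  = 84 + 16y
Step 2: Integrate over y in [1,4]:
  integral(84 + 16y, y=1..4)
  = 84*3 + 16*(4^2 - 1^2)/2
  = 252 + 120
  = 372


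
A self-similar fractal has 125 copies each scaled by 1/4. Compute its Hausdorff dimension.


For a self-similar set with N copies scaled by 1/r:
dim_H = log(N)/log(r) = log(125)/log(4)
= 4.828314/1.386294
= 3.482892


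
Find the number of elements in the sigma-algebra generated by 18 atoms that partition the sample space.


Each element of the sigma-algebra is a union of some subset of the 18 atoms.
The number of such subsets is 2^18 = 262144.


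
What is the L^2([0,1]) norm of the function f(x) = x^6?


Step 1: ||f||_2 = (integral_0^1 |x^6|^2 dx)^(1/2)
     = (integral_0^1 x^12 dx)^(1/2)
Step 2: integral_0^1 x^12 dx = [x^13/(13)] from 0 to 1 = 1^13/13
     = 1/13 = 0.076923
Step 3: ||f||_2 = (0.076923)^(1/2) = 0.27735


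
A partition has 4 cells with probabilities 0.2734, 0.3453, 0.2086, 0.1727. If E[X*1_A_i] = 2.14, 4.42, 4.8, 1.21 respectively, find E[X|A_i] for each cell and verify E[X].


For each cell A_i: E[X|A_i] = E[X*1_A_i] / P(A_i)
Step 1: E[X|A_1] = 2.14 / 0.2734 = 7.827359
Step 2: E[X|A_2] = 4.42 / 0.3453 = 12.800463
Step 3: E[X|A_3] = 4.8 / 0.2086 = 23.010547
Step 4: E[X|A_4] = 1.21 / 0.1727 = 7.006369
Verification: E[X] = sum E[X*1_A_i] = 2.14 + 4.42 + 4.8 + 1.21 = 12.57


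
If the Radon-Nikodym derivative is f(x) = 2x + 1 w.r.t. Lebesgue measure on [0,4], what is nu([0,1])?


nu(A) = integral_A (dnu/dmu) dmu = integral_0^1 (2x + 1) dx
Step 1: Antiderivative F(x) = (2/2)x^2 + 1x
Step 2: F(1) = (2/2)*1^2 + 1*1 = 1 + 1 = 2
Step 3: F(0) = (2/2)*0^2 + 1*0 = 0.0 + 0 = 0.0
Step 4: nu([0,1]) = F(1) - F(0) = 2 - 0.0 = 2


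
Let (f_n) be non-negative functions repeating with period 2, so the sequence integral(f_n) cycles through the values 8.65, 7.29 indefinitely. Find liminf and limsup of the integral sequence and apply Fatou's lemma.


The sequence (integral(f_n)) is periodic with period 2, repeating the values 8.65, 7.29 indefinitely.
Step 1: For a periodic sequence, every tail (a_m, a_(m+1), ...) contains all 2 period values infinitely often.
Step 2: Hence inf of every tail = min of the period values = min(8.65, 7.29) = 7.29.
        liminf_n integral(f_n) = sup over m of (inf of tail from m) = 7.29.
Step 3: Similarly sup of every tail = max of the period values = 8.65.
        limsup_n integral(f_n) = 8.65.
Step 4: Fatou's lemma: integral(liminf_n f_n) <= liminf_n integral(f_n) = 7.29.
        So the integral of the pointwise liminf is at most 7.29.


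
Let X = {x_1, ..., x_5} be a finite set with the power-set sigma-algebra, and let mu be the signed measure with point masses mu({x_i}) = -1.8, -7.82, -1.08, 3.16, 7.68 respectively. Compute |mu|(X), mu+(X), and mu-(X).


Step 1: Every measurable set is a union of atoms (the cells / points), so a Hahn decomposition is
  obtained by grouping atoms by sign: P = union of atoms with mu > 0, N = union of the remaining atoms.
  Atoms in P (indices): 4, 5;  atoms in N (indices): 1, 2, 3
  Positive values: 3.16, 7.68
  Negative values: -1.8, -7.82, -1.08
Step 2: mu+(X) = mu(P) = sum of positive atom values = 10.84
Step 3: mu-(X) = -mu(N) = sum of |negative atom values| = 10.7
Step 4: |mu|(X) = mu+(X) + mu-(X) = 10.84 + 10.7 = 21.54


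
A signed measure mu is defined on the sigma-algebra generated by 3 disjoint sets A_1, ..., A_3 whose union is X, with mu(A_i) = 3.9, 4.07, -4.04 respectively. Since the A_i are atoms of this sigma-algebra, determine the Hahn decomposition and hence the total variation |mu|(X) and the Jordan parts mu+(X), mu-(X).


Step 1: Every measurable set is a union of atoms (the cells / points), so a Hahn decomposition is
  obtained by grouping atoms by sign: P = union of atoms with mu > 0, N = union of the remaining atoms.
  Atoms in P (indices): 1, 2;  atoms in N (indices): 3
  Positive values: 3.9, 4.07
  Negative values: -4.04
Step 2: mu+(X) = mu(P) = sum of positive atom values = 7.97
Step 3: mu-(X) = -mu(N) = sum of |negative atom values| = 4.04
Step 4: |mu|(X) = mu+(X) + mu-(X) = 7.97 + 4.04 = 12.01


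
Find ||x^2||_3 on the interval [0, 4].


Step 1: ||f||_3 = (integral_0^4 |x^2|^3 dx)^(1/3)
     = (integral_0^4 x^6 dx)^(1/3)
Step 2: integral_0^4 x^6 dx = [x^7/(7)] from 0 to 4 = 4^7/7
     = 16384/7 = 2340.571429
Step 3: ||f||_3 = (2340.571429)^(1/3) = 13.277225


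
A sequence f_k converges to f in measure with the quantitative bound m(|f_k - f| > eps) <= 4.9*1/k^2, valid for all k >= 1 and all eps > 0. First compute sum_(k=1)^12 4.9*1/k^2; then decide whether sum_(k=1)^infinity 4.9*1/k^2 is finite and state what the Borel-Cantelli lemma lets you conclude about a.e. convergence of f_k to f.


Step 1: List the terms 4.9*1/k^2 for k = 1 to 12:
  k=1: 4.9
  k=2: 1.225
  k=3: 0.544444
  k=4: 0.30625
  k=5: 0.196
  k=6: 0.136111
  k=7: 0.1
  k=8: 0.076563
  k=9: 0.060494
  k=10: 0.049
  k=11: 0.040496
  k=12: 0.034028
Step 2: Partial sum = 4.9 + 1.225 + 0.544444 + 0.30625 + 0.196 + 0.136111 + 0.1 + 0.076563 + 0.060494 + 0.049 + 0.040496 + 0.034028
     = 7.668386
Step 3: The full series sum_(k>=1) 4.9*1/k^2 converges (p-series with p = 2 > 1; a constant multiple of a convergent series converges).
Step 4: Fix eps > 0. Since sum_k m(|f_k - f| > eps) < infinity, the Borel-Cantelli lemma gives
        m(limsup_k {|f_k - f| > eps}) = 0, i.e. for a.e. x, |f_k(x) - f(x)| <= eps for all large k.
        Applying this with eps = 1/j for j = 1, 2, ... and intersecting the countably many full-measure sets,
        for a.e. x we get limsup_k |f_k(x) - f(x)| <= 1/j for every j, hence f_k -> f almost everywhere.
Conclusion: series converges; Borel-Cantelli yields f_k -> f a.e.


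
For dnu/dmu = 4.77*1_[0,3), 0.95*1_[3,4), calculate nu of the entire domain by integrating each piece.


Integrate each piece of the Radon-Nikodym derivative:
Step 1: integral_0^3 4.77 dx = 4.77*(3-0) = 4.77*3 = 14.31
Step 2: integral_3^4 0.95 dx = 0.95*(4-3) = 0.95*1 = 0.95
Total: 14.31 + 0.95 = 15.26


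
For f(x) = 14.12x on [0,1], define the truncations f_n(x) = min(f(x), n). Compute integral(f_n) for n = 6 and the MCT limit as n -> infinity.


f(x) = 14.12x on [0,1]; f_n(x) = min(14.12x, n). At n = 6:
Step 1: f(x) reaches 6 at x = 6/14.12 = 0.424929
Step 2: integral(f_6) = integral(14.12x, 0, 0.424929) + integral(6, 0.424929, 1)
       = 14.12*0.424929^2/2 + 6*(1 - 0.424929)
       = 1.274788 + 3.450425
       = 4.725212
Step 3: As n -> infinity, f_n increases to f, so by MCT integral(f_n) -> integral(f) = 14.12/2 = 7.06.
Convergence: integral(f_6) = 4.725212 -> 7.06 as n -> infinity


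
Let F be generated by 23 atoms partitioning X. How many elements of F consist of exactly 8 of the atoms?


Each element of F is a union of some subset of the 23 atoms.
Elements that are unions of exactly 8 atoms correspond to 8-element subsets of the 23 atoms.
Count = C(23, 8) = 23! / (8! * 15!) = 490314.


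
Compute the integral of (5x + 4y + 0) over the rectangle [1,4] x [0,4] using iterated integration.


By Fubini, integrate in x first, then y.
Step 1: Fix y, integrate over x in [1,4]:
  integral(5x + 4y + 0, x=1..4)
  = 5*(4^2 - 1^2)/2 + (4y + 0)*(4 - 1)
  = 37.5 + (4y + 0)*3
  = 37.5 + 12y + 0
  = 37.5 + 12y
Step 2: Integrate over y in [0,4]:
  integral(37.5 + 12y, y=0..4)
  = 37.5*4 + 12*(4^2 - 0^2)/2
  = 150 + 96
  = 246


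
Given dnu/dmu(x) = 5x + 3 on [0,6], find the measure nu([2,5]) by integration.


nu(A) = integral_A (dnu/dmu) dmu = integral_2^5 (5x + 3) dx
Step 1: Antiderivative F(x) = (5/2)x^2 + 3x
Step 2: F(5) = (5/2)*5^2 + 3*5 = 62.5 + 15 = 77.5
Step 3: F(2) = (5/2)*2^2 + 3*2 = 10 + 6 = 16
Step 4: nu([2,5]) = F(5) - F(2) = 77.5 - 16 = 61.5


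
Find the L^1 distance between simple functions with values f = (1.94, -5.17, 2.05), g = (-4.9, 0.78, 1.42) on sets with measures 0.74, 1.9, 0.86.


Step 1: Compute differences f_i - g_i:
  1.94 - -4.9 = 6.84
  -5.17 - 0.78 = -5.95
  2.05 - 1.42 = 0.63
Step 2: Compute |diff|^1 * measure for each set:
  |6.84|^1 * 0.74 = 6.84 * 0.74 = 5.0616
  |-5.95|^1 * 1.9 = 5.95 * 1.9 = 11.305
  |0.63|^1 * 0.86 = 0.63 * 0.86 = 0.5418
Step 3: Sum = 16.9084
Step 4: ||f-g||_1 = (16.9084)^(1/1) = 16.9084


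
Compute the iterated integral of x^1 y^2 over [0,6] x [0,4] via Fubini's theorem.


By Fubini's theorem, the double integral factors as a product of single integrals:
Step 1: integral_0^6 x^1 dx = [x^2/2] from 0 to 6
     = 6^2/2 = 18
Step 2: integral_0^4 y^2 dy = [y^3/3] from 0 to 4
     = 4^3/3 = 21.333333
Step 3: Double integral = 18 * 21.333333 = 384


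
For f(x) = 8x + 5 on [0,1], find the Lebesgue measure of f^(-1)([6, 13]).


f^(-1)([6, 13]) = {x : 6 <= 8x + 5 <= 13}
Solving: (6 - 5)/8 <= x <= (13 - 5)/8
= [0.125, 1]
Intersecting with [0,1]: [0.125, 1]
Measure = 1 - 0.125 = 0.875


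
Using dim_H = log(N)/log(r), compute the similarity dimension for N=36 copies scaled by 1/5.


For a self-similar set with N copies scaled by 1/r:
dim_H = log(N)/log(r) = log(36)/log(5)
= 3.583519/1.609438
= 2.226566


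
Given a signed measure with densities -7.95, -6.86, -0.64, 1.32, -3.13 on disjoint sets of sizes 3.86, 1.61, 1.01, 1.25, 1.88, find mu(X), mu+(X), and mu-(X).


Step 1: Compute signed measure on each set:
  Set 1: -7.95 * 3.86 = -30.687
  Set 2: -6.86 * 1.61 = -11.0446
  Set 3: -0.64 * 1.01 = -0.6464
  Set 4: 1.32 * 1.25 = 1.65
  Set 5: -3.13 * 1.88 = -5.8844
Step 2: Total signed measure = (-30.687) + (-11.0446) + (-0.6464) + (1.65) + (-5.8844)
     = -46.6124
Step 3: Positive part mu+(X) = sum of positive contributions = 1.65
Step 4: Negative part mu-(X) = |sum of negative contributions| = 48.2624


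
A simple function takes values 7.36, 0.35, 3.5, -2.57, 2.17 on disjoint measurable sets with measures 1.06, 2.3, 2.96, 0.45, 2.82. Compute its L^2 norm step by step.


Step 1: Compute |f_i|^2 for each value:
  |7.36|^2 = 54.1696
  |0.35|^2 = 0.1225
  |3.5|^2 = 12.25
  |-2.57|^2 = 6.6049
  |2.17|^2 = 4.7089
Step 2: Multiply by measures and sum:
  54.1696 * 1.06 = 57.419776
  0.1225 * 2.3 = 0.28175
  12.25 * 2.96 = 36.26
  6.6049 * 0.45 = 2.972205
  4.7089 * 2.82 = 13.279098
Sum = 57.419776 + 0.28175 + 36.26 + 2.972205 + 13.279098 = 110.212829
Step 3: Take the p-th root:
||f||_2 = (110.212829)^(1/2) = 10.49823


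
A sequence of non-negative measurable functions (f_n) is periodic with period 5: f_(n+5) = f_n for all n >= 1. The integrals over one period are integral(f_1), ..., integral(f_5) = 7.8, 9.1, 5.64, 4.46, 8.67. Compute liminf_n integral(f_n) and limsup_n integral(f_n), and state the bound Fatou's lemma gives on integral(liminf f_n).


The sequence (integral(f_n)) is periodic with period 5, repeating the values 7.8, 9.1, 5.64, 4.46, 8.67 indefinitely.
Step 1: For a periodic sequence, every tail (a_m, a_(m+1), ...) contains all 5 period values infinitely often.
Step 2: Hence inf of every tail = min of the period values = min(7.8, 9.1, 5.64, 4.46, 8.67) = 4.46.
        liminf_n integral(f_n) = sup over m of (inf of tail from m) = 4.46.
Step 3: Similarly sup of every tail = max of the period values = 9.1.
        limsup_n integral(f_n) = 9.1.
Step 4: Fatou's lemma: integral(liminf_n f_n) <= liminf_n integral(f_n) = 4.46.
        So the integral of the pointwise liminf is at most 4.46.


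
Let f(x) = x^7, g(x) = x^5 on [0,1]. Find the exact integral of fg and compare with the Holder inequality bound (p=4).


Step 1: Exact integral of f*g = integral(x^12, 0, 1) = 1/13
     = 0.076923
Step 2: Holder bound with p=4, q=1.333333:
  ||f||_p = (integral x^28 dx)^(1/4) = (1/29)^(1/4) = 0.430924
  ||g||_q = (integral x^6.666667 dx)^(1/1.333333) = (1/7.666667)^(1/1.333333) = 0.217043
Step 3: Holder bound = ||f||_p * ||g||_q = 0.430924 * 0.217043 = 0.093529
Verification: 0.076923 <= 0.093529 (Holder holds)


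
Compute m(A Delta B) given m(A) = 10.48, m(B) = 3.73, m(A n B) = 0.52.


m(A Delta B) = m(A) + m(B) - 2*m(A n B)
= 10.48 + 3.73 - 2*0.52
= 10.48 + 3.73 - 1.04
= 13.17


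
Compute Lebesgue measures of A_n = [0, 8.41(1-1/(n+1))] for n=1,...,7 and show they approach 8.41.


By continuity of measure from below: if A_n increases to A, then m(A_n) -> m(A).
Here A = [0, 8.41], so m(A) = 8.41
Step 1: a_1 = 8.41*(1 - 1/2) = 4.205, m(A_1) = 4.205
Step 2: a_2 = 8.41*(1 - 1/3) = 5.6067, m(A_2) = 5.6067
Step 3: a_3 = 8.41*(1 - 1/4) = 6.3075, m(A_3) = 6.3075
Step 4: a_4 = 8.41*(1 - 1/5) = 6.728, m(A_4) = 6.728
Step 5: a_5 = 8.41*(1 - 1/6) = 7.0083, m(A_5) = 7.0083
Step 6: a_6 = 8.41*(1 - 1/7) = 7.2086, m(A_6) = 7.2086
Step 7: a_7 = 8.41*(1 - 1/8) = 7.3588, m(A_7) = 7.3588
Limit: m(A_n) -> m([0,8.41]) = 8.41


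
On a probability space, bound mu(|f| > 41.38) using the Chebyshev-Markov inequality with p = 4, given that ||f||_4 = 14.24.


Chebyshev/Markov inequality: mu(|f| > eps) <= (||f||_p / eps)^p
Step 1: ||f||_4 / eps = 14.24 / 41.38 = 0.344128
Step 2: Raise to power p = 4:
  (0.344128)^4 = 0.014024
Step 3: Therefore mu(|f| > 41.38) <= 0.014024


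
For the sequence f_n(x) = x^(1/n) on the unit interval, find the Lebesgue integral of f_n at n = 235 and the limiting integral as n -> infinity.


At n = 235: f_235(x) = x^(1/235).
Step 1: integral(x^(1/235), 0, 1) = [x^(1/235+1) / (1/235+1)] from 0 to 1
     = 1 / (1/235 + 1) = 1 / ((235+1)/235) = 235/(235+1)
     = 235/236 = 0.995763
Step 2: As n -> infinity, f_n(x) = x^(1/n) -> 1 for x in (0,1], and f_n is increasing in n.
By MCT, lim_n integral(f_n) = integral(lim_n f_n) = integral(1, 0, 1) = 1.
Step 3: Verify convergence: 235/236 = 0.995763 -> 1


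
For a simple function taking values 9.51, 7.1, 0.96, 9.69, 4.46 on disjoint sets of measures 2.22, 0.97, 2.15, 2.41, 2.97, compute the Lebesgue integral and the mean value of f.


Step 1: Integral = sum(value_i * measure_i)
= 9.51*2.22 + 7.1*0.97 + 0.96*2.15 + 9.69*2.41 + 4.46*2.97
= 21.1122 + 6.887 + 2.064 + 23.3529 + 13.2462
= 66.6623
Step 2: Total measure of domain = 2.22 + 0.97 + 2.15 + 2.41 + 2.97 = 10.72
Step 3: Average value = 66.6623 / 10.72 = 6.218498


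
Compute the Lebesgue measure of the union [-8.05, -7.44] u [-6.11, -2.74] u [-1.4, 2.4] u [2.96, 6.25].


For pairwise disjoint intervals, m(union) = sum of lengths.
= (-7.44 - -8.05) + (-2.74 - -6.11) + (2.4 - -1.4) + (6.25 - 2.96)
= 0.61 + 3.37 + 3.8 + 3.29
= 11.07


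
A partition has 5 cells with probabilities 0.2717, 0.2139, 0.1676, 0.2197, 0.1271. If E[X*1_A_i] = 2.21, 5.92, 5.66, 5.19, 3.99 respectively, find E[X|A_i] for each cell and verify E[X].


For each cell A_i: E[X|A_i] = E[X*1_A_i] / P(A_i)
Step 1: E[X|A_1] = 2.21 / 0.2717 = 8.133971
Step 2: E[X|A_2] = 5.92 / 0.2139 = 27.676484
Step 3: E[X|A_3] = 5.66 / 0.1676 = 33.770883
Step 4: E[X|A_4] = 5.19 / 0.2197 = 23.623122
Step 5: E[X|A_5] = 3.99 / 0.1271 = 31.392604
Verification: E[X] = sum E[X*1_A_i] = 2.21 + 5.92 + 5.66 + 5.19 + 3.99 = 22.97


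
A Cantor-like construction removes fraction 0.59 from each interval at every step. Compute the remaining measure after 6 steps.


Step 1: At each step, fraction remaining = 1 - 0.59 = 0.41
Step 2: After 6 steps, measure = (0.41)^6
Step 3: Computing the power step by step:
  After step 1: 0.41
  After step 2: 0.1681
  After step 3: 0.068921
  After step 4: 0.028258
  After step 5: 0.011586
  ...
Result = 0.00475


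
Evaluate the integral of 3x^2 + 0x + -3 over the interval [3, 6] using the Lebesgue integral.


The Lebesgue integral of a Riemann-integrable function agrees with the Riemann integral.
Antiderivative F(x) = (3/3)x^3 + (0/2)x^2 + -3x
F(6) = (3/3)*6^3 + (0/2)*6^2 + -3*6
     = (3/3)*216 + (0/2)*36 + -3*6
     = 216 + 0.0 + -18
     = 198
F(3) = 18
Integral = F(6) - F(3) = 198 - 18 = 180


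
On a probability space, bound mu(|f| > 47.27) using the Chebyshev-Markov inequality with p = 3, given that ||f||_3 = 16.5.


Chebyshev/Markov inequality: mu(|f| > eps) <= (||f||_p / eps)^p
Step 1: ||f||_3 / eps = 16.5 / 47.27 = 0.349059
Step 2: Raise to power p = 3:
  (0.349059)^3 = 0.04253
Step 3: Therefore mu(|f| > 47.27) <= 0.04253


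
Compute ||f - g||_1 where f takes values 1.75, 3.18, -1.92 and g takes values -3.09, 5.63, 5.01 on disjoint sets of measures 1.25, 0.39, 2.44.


Step 1: Compute differences f_i - g_i:
  1.75 - -3.09 = 4.84
  3.18 - 5.63 = -2.45
  -1.92 - 5.01 = -6.93
Step 2: Compute |diff|^1 * measure for each set:
  |4.84|^1 * 1.25 = 4.84 * 1.25 = 6.05
  |-2.45|^1 * 0.39 = 2.45 * 0.39 = 0.9555
  |-6.93|^1 * 2.44 = 6.93 * 2.44 = 16.9092
Step 3: Sum = 23.9147
Step 4: ||f-g||_1 = (23.9147)^(1/1) = 23.9147


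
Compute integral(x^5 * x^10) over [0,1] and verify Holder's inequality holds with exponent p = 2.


Step 1: Exact integral of f*g = integral(x^15, 0, 1) = 1/16
     = 0.0625
Step 2: Holder bound with p=2, q=2:
  ||f||_p = (integral x^10 dx)^(1/2) = (1/11)^(1/2) = 0.301511
  ||g||_q = (integral x^20 dx)^(1/2) = (1/21)^(1/2) = 0.218218
Step 3: Holder bound = ||f||_p * ||g||_q = 0.301511 * 0.218218 = 0.065795
Verification: 0.0625 <= 0.065795 (Holder holds)


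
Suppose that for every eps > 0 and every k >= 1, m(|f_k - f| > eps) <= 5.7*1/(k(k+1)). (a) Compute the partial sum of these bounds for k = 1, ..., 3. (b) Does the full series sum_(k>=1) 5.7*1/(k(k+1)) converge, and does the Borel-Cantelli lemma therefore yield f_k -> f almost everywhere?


Step 1: List the terms 5.7*1/(k(k+1)) for k = 1 to 3:
  k=1: 2.85
  k=2: 0.95
  k=3: 0.475
Step 2: Partial sum = 2.85 + 0.95 + 0.475
     = 4.275
Step 3: The full series sum_(k>=1) 5.7*1/(k(k+1)) converges (telescoping series sum 1/(k(k+1)) = 1; a constant multiple of a convergent series converges).
Step 4: Fix eps > 0. Since sum_k m(|f_k - f| > eps) < infinity, the Borel-Cantelli lemma gives
        m(limsup_k {|f_k - f| > eps}) = 0, i.e. for a.e. x, |f_k(x) - f(x)| <= eps for all large k.
        Applying this with eps = 1/j for j = 1, 2, ... and intersecting the countably many full-measure sets,
        for a.e. x we get limsup_k |f_k(x) - f(x)| <= 1/j for every j, hence f_k -> f almost everywhere.
Conclusion: series converges; Borel-Cantelli yields f_k -> f a.e.


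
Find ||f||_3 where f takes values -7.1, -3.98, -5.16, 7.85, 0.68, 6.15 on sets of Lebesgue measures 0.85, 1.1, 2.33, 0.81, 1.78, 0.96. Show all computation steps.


Step 1: Compute |f_i|^3 for each value:
  |-7.1|^3 = 357.911
  |-3.98|^3 = 63.044792
  |-5.16|^3 = 137.388096
  |7.85|^3 = 483.736625
  |0.68|^3 = 0.314432
  |6.15|^3 = 232.608375
Step 2: Multiply by measures and sum:
  357.911 * 0.85 = 304.22435
  63.044792 * 1.1 = 69.349271
  137.388096 * 2.33 = 320.114264
  483.736625 * 0.81 = 391.826666
  0.314432 * 1.78 = 0.559689
  232.608375 * 0.96 = 223.30404
Sum = 304.22435 + 69.349271 + 320.114264 + 391.826666 + 0.559689 + 223.30404 = 1309.37828
Step 3: Take the p-th root:
||f||_3 = (1309.37828)^(1/3) = 10.940111


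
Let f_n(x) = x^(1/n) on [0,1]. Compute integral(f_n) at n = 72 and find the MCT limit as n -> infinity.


At n = 72: f_72(x) = x^(1/72).
Step 1: integral(x^(1/72), 0, 1) = [x^(1/72+1) / (1/72+1)] from 0 to 1
     = 1 / (1/72 + 1) = 1 / ((72+1)/72) = 72/(72+1)
     = 72/73 = 0.986301
Step 2: As n -> infinity, f_n(x) = x^(1/n) -> 1 for x in (0,1], and f_n is increasing in n.
By MCT, lim_n integral(f_n) = integral(lim_n f_n) = integral(1, 0, 1) = 1.
Step 3: Verify convergence: 72/73 = 0.986301 -> 1


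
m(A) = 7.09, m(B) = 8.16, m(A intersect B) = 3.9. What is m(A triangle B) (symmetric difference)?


m(A Delta B) = m(A) + m(B) - 2*m(A n B)
= 7.09 + 8.16 - 2*3.9
= 7.09 + 8.16 - 7.8
= 7.45


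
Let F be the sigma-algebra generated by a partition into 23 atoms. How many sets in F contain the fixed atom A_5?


Each element of F is a union of some subset S of the 23 atoms.
The element contains A_5 iff A_5 is in S.
So we count subsets S of {A_1,...,A_23} with A_5 in S: choose freely among the other 22 atoms.
Count = 2^(23-1) = 2^22 = 4194304.


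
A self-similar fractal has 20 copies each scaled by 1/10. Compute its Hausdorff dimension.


For a self-similar set with N copies scaled by 1/r:
dim_H = log(N)/log(r) = log(20)/log(10)
= 2.995732/2.302585
= 1.30103


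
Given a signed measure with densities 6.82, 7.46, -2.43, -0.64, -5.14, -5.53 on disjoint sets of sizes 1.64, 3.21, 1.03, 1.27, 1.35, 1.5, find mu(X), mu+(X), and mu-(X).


Step 1: Compute signed measure on each set:
  Set 1: 6.82 * 1.64 = 11.1848
  Set 2: 7.46 * 3.21 = 23.9466
  Set 3: -2.43 * 1.03 = -2.5029
  Set 4: -0.64 * 1.27 = -0.8128
  Set 5: -5.14 * 1.35 = -6.939
  Set 6: -5.53 * 1.5 = -8.295
Step 2: Total signed measure = (11.1848) + (23.9466) + (-2.5029) + (-0.8128) + (-6.939) + (-8.295)
     = 16.5817
Step 3: Positive part mu+(X) = sum of positive contributions = 35.1314
Step 4: Negative part mu-(X) = |sum of negative contributions| = 18.5497


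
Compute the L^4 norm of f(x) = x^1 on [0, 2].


Step 1: ||f||_4 = (integral_0^2 |x^1|^4 dx)^(1/4)
     = (integral_0^2 x^4 dx)^(1/4)
Step 2: integral_0^2 x^4 dx = [x^5/(5)] from 0 to 2 = 2^5/5
     = 32/5 = 6.4
Step 3: ||f||_4 = (6.4)^(1/4) = 1.590541


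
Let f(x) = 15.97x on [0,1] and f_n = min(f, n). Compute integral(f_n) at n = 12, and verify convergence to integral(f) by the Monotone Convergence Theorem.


f(x) = 15.97x on [0,1]; f_n(x) = min(15.97x, n). At n = 12:
Step 1: f(x) reaches 12 at x = 12/15.97 = 0.751409
Step 2: integral(f_12) = integral(15.97x, 0, 0.751409) + integral(12, 0.751409, 1)
       = 15.97*0.751409^2/2 + 12*(1 - 0.751409)
       = 4.508453 + 2.983093
       = 7.491547
Step 3: As n -> infinity, f_n increases to f, so by MCT integral(f_n) -> integral(f) = 15.97/2 = 7.985.
Convergence: integral(f_12) = 7.491547 -> 7.985 as n -> infinity


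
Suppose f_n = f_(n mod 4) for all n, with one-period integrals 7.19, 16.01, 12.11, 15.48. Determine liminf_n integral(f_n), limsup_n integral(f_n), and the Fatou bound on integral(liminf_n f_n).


The sequence (integral(f_n)) is periodic with period 4, repeating the values 7.19, 16.01, 12.11, 15.48 indefinitely.
Step 1: For a periodic sequence, every tail (a_m, a_(m+1), ...) contains all 4 period values infinitely often.
Step 2: Hence inf of every tail = min of the period values = min(7.19, 16.01, 12.11, 15.48) = 7.19.
        liminf_n integral(f_n) = sup over m of (inf of tail from m) = 7.19.
Step 3: Similarly sup of every tail = max of the period values = 16.01.
        limsup_n integral(f_n) = 16.01.
Step 4: Fatou's lemma: integral(liminf_n f_n) <= liminf_n integral(f_n) = 7.19.
        So the integral of the pointwise liminf is at most 7.19.


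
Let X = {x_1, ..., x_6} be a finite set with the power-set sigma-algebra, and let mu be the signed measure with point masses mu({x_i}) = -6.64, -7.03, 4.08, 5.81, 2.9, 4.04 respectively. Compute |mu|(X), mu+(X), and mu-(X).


Step 1: Every measurable set is a union of atoms (the cells / points), so a Hahn decomposition is
  obtained by grouping atoms by sign: P = union of atoms with mu > 0, N = union of the remaining atoms.
  Atoms in P (indices): 3, 4, 5, 6;  atoms in N (indices): 1, 2
  Positive values: 4.08, 5.81, 2.9, 4.04
  Negative values: -6.64, -7.03
Step 2: mu+(X) = mu(P) = sum of positive atom values = 16.83
Step 3: mu-(X) = -mu(N) = sum of |negative atom values| = 13.67
Step 4: |mu|(X) = mu+(X) + mu-(X) = 16.83 + 13.67 = 30.5


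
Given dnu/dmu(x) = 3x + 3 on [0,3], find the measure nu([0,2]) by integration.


nu(A) = integral_A (dnu/dmu) dmu = integral_0^2 (3x + 3) dx
Step 1: Antiderivative F(x) = (3/2)x^2 + 3x
Step 2: F(2) = (3/2)*2^2 + 3*2 = 6 + 6 = 12
Step 3: F(0) = (3/2)*0^2 + 3*0 = 0.0 + 0 = 0.0
Step 4: nu([0,2]) = F(2) - F(0) = 12 - 0.0 = 12


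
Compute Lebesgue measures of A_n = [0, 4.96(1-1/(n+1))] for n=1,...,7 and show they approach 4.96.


By continuity of measure from below: if A_n increases to A, then m(A_n) -> m(A).
Here A = [0, 4.96], so m(A) = 4.96
Step 1: a_1 = 4.96*(1 - 1/2) = 2.48, m(A_1) = 2.48
Step 2: a_2 = 4.96*(1 - 1/3) = 3.3067, m(A_2) = 3.3067
Step 3: a_3 = 4.96*(1 - 1/4) = 3.72, m(A_3) = 3.72
Step 4: a_4 = 4.96*(1 - 1/5) = 3.968, m(A_4) = 3.968
Step 5: a_5 = 4.96*(1 - 1/6) = 4.1333, m(A_5) = 4.1333
Step 6: a_6 = 4.96*(1 - 1/7) = 4.2514, m(A_6) = 4.2514
Step 7: a_7 = 4.96*(1 - 1/8) = 4.34, m(A_7) = 4.34
Limit: m(A_n) -> m([0,4.96]) = 4.96


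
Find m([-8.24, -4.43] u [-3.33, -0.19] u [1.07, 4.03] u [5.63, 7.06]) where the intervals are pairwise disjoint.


For pairwise disjoint intervals, m(union) = sum of lengths.
= (-4.43 - -8.24) + (-0.19 - -3.33) + (4.03 - 1.07) + (7.06 - 5.63)
= 3.81 + 3.14 + 2.96 + 1.43
= 11.34


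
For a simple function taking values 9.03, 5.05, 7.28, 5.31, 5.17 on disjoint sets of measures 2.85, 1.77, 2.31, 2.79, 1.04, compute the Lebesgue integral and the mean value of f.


Step 1: Integral = sum(value_i * measure_i)
= 9.03*2.85 + 5.05*1.77 + 7.28*2.31 + 5.31*2.79 + 5.17*1.04
= 25.7355 + 8.9385 + 16.8168 + 14.8149 + 5.3768
= 71.6825
Step 2: Total measure of domain = 2.85 + 1.77 + 2.31 + 2.79 + 1.04 = 10.76
Step 3: Average value = 71.6825 / 10.76 = 6.661942


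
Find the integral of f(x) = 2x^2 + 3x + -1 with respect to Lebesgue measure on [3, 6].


The Lebesgue integral of a Riemann-integrable function agrees with the Riemann integral.
Antiderivative F(x) = (2/3)x^3 + (3/2)x^2 + -1x
F(6) = (2/3)*6^3 + (3/2)*6^2 + -1*6
     = (2/3)*216 + (3/2)*36 + -1*6
     = 144 + 54 + -6
     = 192
F(3) = 28.5
Integral = F(6) - F(3) = 192 - 28.5 = 163.5


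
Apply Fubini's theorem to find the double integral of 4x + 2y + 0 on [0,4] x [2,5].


By Fubini, integrate in x first, then y.
Step 1: Fix y, integrate over x in [0,4]:
  integral(4x + 2y + 0, x=0..4)
  = 4*(4^2 - 0^2)/2 + (2y + 0)*(4 - 0)
  = 32 + (2y + 0)*4
  = 32 + 8y + 0
  = 32 + 8y
Step 2: Integrate over y in [2,5]:
  integral(32 + 8y, y=2..5)
  = 32*3 + 8*(5^2 - 2^2)/2
  = 96 + 84
  = 180


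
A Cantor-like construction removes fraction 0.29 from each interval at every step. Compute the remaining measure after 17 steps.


Step 1: At each step, fraction remaining = 1 - 0.29 = 0.71
Step 2: After 17 steps, measure = (0.71)^17
Result = 0.002961


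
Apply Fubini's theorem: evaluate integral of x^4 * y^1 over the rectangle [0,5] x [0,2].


By Fubini's theorem, the double integral factors as a product of single integrals:
Step 1: integral_0^5 x^4 dx = [x^5/5] from 0 to 5
     = 5^5/5 = 625
Step 2: integral_0^2 y^1 dy = [y^2/2] from 0 to 2
     = 2^2/2 = 2
Step 3: Double integral = 625 * 2 = 1250


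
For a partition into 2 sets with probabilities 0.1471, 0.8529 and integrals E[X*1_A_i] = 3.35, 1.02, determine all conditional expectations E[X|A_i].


For each cell A_i: E[X|A_i] = E[X*1_A_i] / P(A_i)
Step 1: E[X|A_1] = 3.35 / 0.1471 = 22.773623
Step 2: E[X|A_2] = 1.02 / 0.8529 = 1.19592
Verification: E[X] = sum E[X*1_A_i] = 3.35 + 1.02 = 4.37


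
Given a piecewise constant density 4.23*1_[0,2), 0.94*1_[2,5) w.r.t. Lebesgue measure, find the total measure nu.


Integrate each piece of the Radon-Nikodym derivative:
Step 1: integral_0^2 4.23 dx = 4.23*(2-0) = 4.23*2 = 8.46
Step 2: integral_2^5 0.94 dx = 0.94*(5-2) = 0.94*3 = 2.82
Total: 8.46 + 2.82 = 11.28


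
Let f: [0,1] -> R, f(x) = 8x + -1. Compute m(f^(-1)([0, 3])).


f^(-1)([0, 3]) = {x : 0 <= 8x + -1 <= 3}
Solving: (0 - -1)/8 <= x <= (3 - -1)/8
= [0.125, 0.5]
Intersecting with [0,1]: [0.125, 0.5]
Measure = 0.5 - 0.125 = 0.375


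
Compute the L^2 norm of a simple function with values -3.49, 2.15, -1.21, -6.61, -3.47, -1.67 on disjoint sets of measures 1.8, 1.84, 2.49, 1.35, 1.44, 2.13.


Step 1: Compute |f_i|^2 for each value:
  |-3.49|^2 = 12.1801
  |2.15|^2 = 4.6225
  |-1.21|^2 = 1.4641
  |-6.61|^2 = 43.6921
  |-3.47|^2 = 12.0409
  |-1.67|^2 = 2.7889
Step 2: Multiply by measures and sum:
  12.1801 * 1.8 = 21.92418
  4.6225 * 1.84 = 8.5054
  1.4641 * 2.49 = 3.645609
  43.6921 * 1.35 = 58.984335
  12.0409 * 1.44 = 17.338896
  2.7889 * 2.13 = 5.940357
Sum = 21.92418 + 8.5054 + 3.645609 + 58.984335 + 17.338896 + 5.940357 = 116.338777
Step 3: Take the p-th root:
||f||_2 = (116.338777)^(1/2) = 10.786045


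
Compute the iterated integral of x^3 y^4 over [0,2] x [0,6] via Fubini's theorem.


By Fubini's theorem, the double integral factors as a product of single integrals:
Step 1: integral_0^2 x^3 dx = [x^4/4] from 0 to 2
     = 2^4/4 = 4
Step 2: integral_0^6 y^4 dy = [y^5/5] from 0 to 6
     = 6^5/5 = 1555.2
Step 3: Double integral = 4 * 1555.2 = 6220.8


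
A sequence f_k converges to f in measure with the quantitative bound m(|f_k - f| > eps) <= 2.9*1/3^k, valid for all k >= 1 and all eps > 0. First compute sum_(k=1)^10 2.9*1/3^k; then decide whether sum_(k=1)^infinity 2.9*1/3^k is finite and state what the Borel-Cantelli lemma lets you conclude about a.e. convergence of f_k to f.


Step 1: List the terms 2.9*1/3^k for k = 1 to 10:
  k=1: 0.966667
  k=2: 0.322222
  k=3: 0.107407
  k=4: 0.035802
  k=5: 0.011934
  k=6: 0.003978
  k=7: 0.001326
  k=8: 4.420058e-04
  k=9: 1.473353e-04
  k=10: 4.911175e-05
Step 2: Partial sum = 0.966667 + 0.322222 + 0.107407 + 0.035802 + 0.011934 + 0.003978 + 0.001326 + 4.420058e-04 + 1.473353e-04 + 4.911175e-05
     = 1.449975
Step 3: The full series sum_(k>=1) 2.9*1/3^k converges (geometric series with ratio 1/3 < 1; a constant multiple of a convergent series converges).
Step 4: Fix eps > 0. Since sum_k m(|f_k - f| > eps) < infinity, the Borel-Cantelli lemma gives
        m(limsup_k {|f_k - f| > eps}) = 0, i.e. for a.e. x, |f_k(x) - f(x)| <= eps for all large k.
        Applying this with eps = 1/j for j = 1, 2, ... and intersecting the countably many full-measure sets,
        for a.e. x we get limsup_k |f_k(x) - f(x)| <= 1/j for every j, hence f_k -> f almost everywhere.
Conclusion: series converges; Borel-Cantelli yields f_k -> f a.e.


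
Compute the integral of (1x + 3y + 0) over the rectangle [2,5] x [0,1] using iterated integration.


By Fubini, integrate in x first, then y.
Step 1: Fix y, integrate over x in [2,5]:
  integral(1x + 3y + 0, x=2..5)
  = 1*(5^2 - 2^2)/2 + (3y + 0)*(5 - 2)
  = 10.5 + (3y + 0)*3
  = 10.5 + 9y + 0
  = 10.5 + 9y
Step 2: Integrate over y in [0,1]:
  integral(10.5 + 9y, y=0..1)
  = 10.5*1 + 9*(1^2 - 0^2)/2
  = 10.5 + 4.5
  = 15


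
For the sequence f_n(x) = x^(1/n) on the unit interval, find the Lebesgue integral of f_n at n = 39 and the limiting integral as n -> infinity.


At n = 39: f_39(x) = x^(1/39).
Step 1: integral(x^(1/39), 0, 1) = [x^(1/39+1) / (1/39+1)] from 0 to 1
     = 1 / (1/39 + 1) = 1 / ((39+1)/39) = 39/(39+1)
     = 39/40 = 0.975
Step 2: As n -> infinity, f_n(x) = x^(1/n) -> 1 for x in (0,1], and f_n is increasing in n.
By MCT, lim_n integral(f_n) = integral(lim_n f_n) = integral(1, 0, 1) = 1.
Step 3: Verify convergence: 39/40 = 0.975 -> 1


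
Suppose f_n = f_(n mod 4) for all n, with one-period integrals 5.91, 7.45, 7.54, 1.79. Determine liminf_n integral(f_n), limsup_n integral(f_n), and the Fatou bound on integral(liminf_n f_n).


The sequence (integral(f_n)) is periodic with period 4, repeating the values 5.91, 7.45, 7.54, 1.79 indefinitely.
Step 1: For a periodic sequence, every tail (a_m, a_(m+1), ...) contains all 4 period values infinitely often.
Step 2: Hence inf of every tail = min of the period values = min(5.91, 7.45, 7.54, 1.79) = 1.79.
        liminf_n integral(f_n) = sup over m of (inf of tail from m) = 1.79.
Step 3: Similarly sup of every tail = max of the period values = 7.54.
        limsup_n integral(f_n) = 7.54.
Step 4: Fatou's lemma: integral(liminf_n f_n) <= liminf_n integral(f_n) = 1.79.
        So the integral of the pointwise liminf is at most 1.79.


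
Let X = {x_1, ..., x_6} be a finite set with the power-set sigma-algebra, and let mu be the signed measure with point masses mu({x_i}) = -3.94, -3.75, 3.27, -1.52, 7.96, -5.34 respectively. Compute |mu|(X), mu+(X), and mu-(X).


Step 1: Every measurable set is a union of atoms (the cells / points), so a Hahn decomposition is
  obtained by grouping atoms by sign: P = union of atoms with mu > 0, N = union of the remaining atoms.
  Atoms in P (indices): 3, 5;  atoms in N (indices): 1, 2, 4, 6
  Positive values: 3.27, 7.96
  Negative values: -3.94, -3.75, -1.52, -5.34
Step 2: mu+(X) = mu(P) = sum of positive atom values = 11.23
Step 3: mu-(X) = -mu(N) = sum of |negative atom values| = 14.55
Step 4: |mu|(X) = mu+(X) + mu-(X) = 11.23 + 14.55 = 25.78


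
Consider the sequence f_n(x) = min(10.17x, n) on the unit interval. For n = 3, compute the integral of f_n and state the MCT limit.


f(x) = 10.17x on [0,1]; f_n(x) = min(10.17x, n). At n = 3:
Step 1: f(x) reaches 3 at x = 3/10.17 = 0.294985
Step 2: integral(f_3) = integral(10.17x, 0, 0.294985) + integral(3, 0.294985, 1)
       = 10.17*0.294985^2/2 + 3*(1 - 0.294985)
       = 0.442478 + 2.115044
       = 2.557522
Step 3: As n -> infinity, f_n increases to f, so by MCT integral(f_n) -> integral(f) = 10.17/2 = 5.085.
Convergence: integral(f_3) = 2.557522 -> 5.085 as n -> infinity


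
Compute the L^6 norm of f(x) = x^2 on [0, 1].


Step 1: ||f||_6 = (integral_0^1 |x^2|^6 dx)^(1/6)
     = (integral_0^1 x^12 dx)^(1/6)
Step 2: integral_0^1 x^12 dx = [x^13/(13)] from 0 to 1 = 1^13/13
     = 1/13 = 0.076923
Step 3: ||f||_6 = (0.076923)^(1/6) = 0.652143


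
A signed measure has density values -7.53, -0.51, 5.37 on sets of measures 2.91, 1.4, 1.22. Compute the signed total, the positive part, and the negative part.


Step 1: Compute signed measure on each set:
  Set 1: -7.53 * 2.91 = -21.9123
  Set 2: -0.51 * 1.4 = -0.714
  Set 3: 5.37 * 1.22 = 6.5514
Step 2: Total signed measure = (-21.9123) + (-0.714) + (6.5514)
     = -16.0749
Step 3: Positive part mu+(X) = sum of positive contributions = 6.5514
Step 4: Negative part mu-(X) = |sum of negative contributions| = 22.6263


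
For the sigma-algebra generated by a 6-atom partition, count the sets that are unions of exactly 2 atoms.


Each element of F is a union of some subset of the 6 atoms.
Elements that are unions of exactly 2 atoms correspond to 2-element subsets of the 6 atoms.
Count = C(6, 2) = 6! / (2! * 4!) = 15.


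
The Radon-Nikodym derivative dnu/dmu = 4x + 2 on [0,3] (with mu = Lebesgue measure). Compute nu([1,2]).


nu(A) = integral_A (dnu/dmu) dmu = integral_1^2 (4x + 2) dx
Step 1: Antiderivative F(x) = (4/2)x^2 + 2x
Step 2: F(2) = (4/2)*2^2 + 2*2 = 8 + 4 = 12
Step 3: F(1) = (4/2)*1^2 + 2*1 = 2 + 2 = 4
Step 4: nu([1,2]) = F(2) - F(1) = 12 - 4 = 8


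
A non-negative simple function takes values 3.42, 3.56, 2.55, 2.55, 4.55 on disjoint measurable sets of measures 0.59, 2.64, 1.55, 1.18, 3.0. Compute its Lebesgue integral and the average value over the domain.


Step 1: Integral = sum(value_i * measure_i)
= 3.42*0.59 + 3.56*2.64 + 2.55*1.55 + 2.55*1.18 + 4.55*3.0
= 2.0178 + 9.3984 + 3.9525 + 3.009 + 13.65
= 32.0277
Step 2: Total measure of domain = 0.59 + 2.64 + 1.55 + 1.18 + 3.0 = 8.96
Step 3: Average value = 32.0277 / 8.96 = 3.57452


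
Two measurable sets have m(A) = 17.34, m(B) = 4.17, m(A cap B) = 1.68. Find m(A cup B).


By inclusion-exclusion: m(A u B) = m(A) + m(B) - m(A n B)
= 17.34 + 4.17 - 1.68
= 19.83


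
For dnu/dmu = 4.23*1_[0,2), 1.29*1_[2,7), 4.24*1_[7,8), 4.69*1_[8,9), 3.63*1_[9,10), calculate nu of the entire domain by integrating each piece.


Integrate each piece of the Radon-Nikodym derivative:
Step 1: integral_0^2 4.23 dx = 4.23*(2-0) = 4.23*2 = 8.46
Step 2: integral_2^7 1.29 dx = 1.29*(7-2) = 1.29*5 = 6.45
Step 3: integral_7^8 4.24 dx = 4.24*(8-7) = 4.24*1 = 4.24
Step 4: integral_8^9 4.69 dx = 4.69*(9-8) = 4.69*1 = 4.69
Step 5: integral_9^10 3.63 dx = 3.63*(10-9) = 3.63*1 = 3.63
Total: 8.46 + 6.45 + 4.24 + 4.69 + 3.63 = 27.47


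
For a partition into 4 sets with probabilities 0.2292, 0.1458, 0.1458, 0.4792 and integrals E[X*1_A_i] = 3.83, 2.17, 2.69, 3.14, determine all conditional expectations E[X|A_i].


For each cell A_i: E[X|A_i] = E[X*1_A_i] / P(A_i)
Step 1: E[X|A_1] = 3.83 / 0.2292 = 16.710297
Step 2: E[X|A_2] = 2.17 / 0.1458 = 14.883402
Step 3: E[X|A_3] = 2.69 / 0.1458 = 18.449931
Step 4: E[X|A_4] = 3.14 / 0.4792 = 6.552588
Verification: E[X] = sum E[X*1_A_i] = 3.83 + 2.17 + 2.69 + 3.14 = 11.83


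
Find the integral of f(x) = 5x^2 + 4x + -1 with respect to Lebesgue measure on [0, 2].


The Lebesgue integral of a Riemann-integrable function agrees with the Riemann integral.
Antiderivative F(x) = (5/3)x^3 + (4/2)x^2 + -1x
F(2) = (5/3)*2^3 + (4/2)*2^2 + -1*2
     = (5/3)*8 + (4/2)*4 + -1*2
     = 13.333333 + 8 + -2
     = 19.333333
F(0) = 0.0
Integral = F(2) - F(0) = 19.333333 - 0.0 = 19.333333


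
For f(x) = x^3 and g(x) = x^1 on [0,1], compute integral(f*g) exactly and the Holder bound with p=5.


Step 1: Exact integral of f*g = integral(x^4, 0, 1) = 1/5
     = 0.2
Step 2: Holder bound with p=5, q=1.25:
  ||f||_p = (integral x^15 dx)^(1/5) = (1/16)^(1/5) = 0.574349
  ||g||_q = (integral x^1.25 dx)^(1/1.25) = (1/2.25)^(1/1.25) = 0.522702
Step 3: Holder bound = ||f||_p * ||g||_q = 0.574349 * 0.522702 = 0.300213
Verification: 0.2 <= 0.300213 (Holder holds)


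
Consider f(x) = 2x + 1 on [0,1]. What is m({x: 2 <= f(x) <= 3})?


f^(-1)([2, 3]) = {x : 2 <= 2x + 1 <= 3}
Solving: (2 - 1)/2 <= x <= (3 - 1)/2
= [0.5, 1]
Intersecting with [0,1]: [0.5, 1]
Measure = 1 - 0.5 = 0.5


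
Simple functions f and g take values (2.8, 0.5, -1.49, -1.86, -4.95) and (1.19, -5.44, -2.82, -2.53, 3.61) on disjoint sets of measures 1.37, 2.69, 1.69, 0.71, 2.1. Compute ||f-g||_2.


Step 1: Compute differences f_i - g_i:
  2.8 - 1.19 = 1.61
  0.5 - -5.44 = 5.94
  -1.49 - -2.82 = 1.33
  -1.86 - -2.53 = 0.67
  -4.95 - 3.61 = -8.56
Step 2: Compute |diff|^2 * measure for each set:
  |1.61|^2 * 1.37 = 2.5921 * 1.37 = 3.551177
  |5.94|^2 * 2.69 = 35.2836 * 2.69 = 94.912884
  |1.33|^2 * 1.69 = 1.7689 * 1.69 = 2.989441
  |0.67|^2 * 0.71 = 0.4489 * 0.71 = 0.318719
  |-8.56|^2 * 2.1 = 73.2736 * 2.1 = 153.87456
Step 3: Sum = 255.646781
Step 4: ||f-g||_2 = (255.646781)^(1/2) = 15.988958
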